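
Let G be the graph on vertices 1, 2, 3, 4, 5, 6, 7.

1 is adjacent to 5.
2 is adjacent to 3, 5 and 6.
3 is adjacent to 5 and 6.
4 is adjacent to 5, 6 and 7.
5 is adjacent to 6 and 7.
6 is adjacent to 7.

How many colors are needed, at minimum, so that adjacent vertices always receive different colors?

4, 5, 6, 7 are pairwise adjacent (a clique of size 4), so at least 4 colors are needed.
4 colors suffice: color a → {5}; color b → {1, 6}; color c → {2, 7}; color d → {3, 4}. Each edge has distinct colors on its endpoints.

4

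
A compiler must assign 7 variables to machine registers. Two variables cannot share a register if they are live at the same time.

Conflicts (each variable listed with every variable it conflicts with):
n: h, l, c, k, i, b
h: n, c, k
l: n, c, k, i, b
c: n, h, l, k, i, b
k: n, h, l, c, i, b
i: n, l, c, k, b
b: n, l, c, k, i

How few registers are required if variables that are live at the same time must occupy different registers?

n, l, c, k, i, b all conflict with each other, so at least 6 registers are needed.
Using 6 registers: n=2, h=4, l=6, c=3, k=1, i=4, b=5. No two conflicting variables share a register.

6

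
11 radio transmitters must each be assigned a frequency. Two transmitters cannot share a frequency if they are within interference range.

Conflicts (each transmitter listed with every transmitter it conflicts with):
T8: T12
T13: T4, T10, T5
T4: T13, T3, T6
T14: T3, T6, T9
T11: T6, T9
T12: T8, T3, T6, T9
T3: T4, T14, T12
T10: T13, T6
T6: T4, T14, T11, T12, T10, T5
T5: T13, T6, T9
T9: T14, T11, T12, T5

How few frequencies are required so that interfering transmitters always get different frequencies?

2

T11 and T6 conflict, so at least 2 frequencies are needed.
2 frequencies suffice: frequency 1 → {T8, T13, T3, T6, T9}; frequency 2 → {T4, T14, T11, T12, T10, T5}. No two conflicting transmitters share a frequency.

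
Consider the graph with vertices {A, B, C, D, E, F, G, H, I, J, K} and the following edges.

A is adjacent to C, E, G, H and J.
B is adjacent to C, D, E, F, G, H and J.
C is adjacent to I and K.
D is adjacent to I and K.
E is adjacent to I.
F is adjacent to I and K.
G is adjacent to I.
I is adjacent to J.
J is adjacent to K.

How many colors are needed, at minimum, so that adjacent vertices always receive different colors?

B and F are adjacent, so at least 2 colors are needed.
2 colors suffice: color 1 → {A, B, I, K}; color 2 → {C, D, E, F, G, H, J}. Each edge has distinct colors on its endpoints.

2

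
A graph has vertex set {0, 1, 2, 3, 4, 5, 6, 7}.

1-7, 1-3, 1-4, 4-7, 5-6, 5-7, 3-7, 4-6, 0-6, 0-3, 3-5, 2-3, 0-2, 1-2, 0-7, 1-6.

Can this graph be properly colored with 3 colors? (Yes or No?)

Yes

The chromatic number is 3. 1, 4, 6 are mutually adjacent, so at least 3 colors are needed.
3 colors suffice: color a → {2, 6, 7}; color b → {3, 4}; color c → {0, 1, 5}.
That is already a proper 3-coloring.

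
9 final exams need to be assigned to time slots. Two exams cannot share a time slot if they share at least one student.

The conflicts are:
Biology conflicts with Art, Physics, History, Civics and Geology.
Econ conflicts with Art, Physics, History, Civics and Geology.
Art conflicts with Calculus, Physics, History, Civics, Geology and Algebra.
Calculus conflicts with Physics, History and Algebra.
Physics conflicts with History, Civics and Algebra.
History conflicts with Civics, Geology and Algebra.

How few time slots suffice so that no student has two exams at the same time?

5

Econ, Art, Physics, History, Civics all conflict with each other, so at least 5 time slots are needed.
5 time slots suffice: time slot 1 → {Art}; time slot 2 → {History}; time slot 3 → {Physics, Geology}; time slot 4 → {Biology, Econ, Calculus}; time slot 5 → {Civics, Algebra}. No two conflicting exams share a time slot.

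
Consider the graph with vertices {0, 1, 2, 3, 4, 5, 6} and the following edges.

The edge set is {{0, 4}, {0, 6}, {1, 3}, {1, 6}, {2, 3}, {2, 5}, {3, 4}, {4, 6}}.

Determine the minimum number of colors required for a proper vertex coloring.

3

0, 4, 6 form a triangle, so at least 3 colors are needed.
3 colors suffice: color red → {3, 5, 6}; color blue → {1, 2, 4}; color green → {0}. Every edge joins two different colors.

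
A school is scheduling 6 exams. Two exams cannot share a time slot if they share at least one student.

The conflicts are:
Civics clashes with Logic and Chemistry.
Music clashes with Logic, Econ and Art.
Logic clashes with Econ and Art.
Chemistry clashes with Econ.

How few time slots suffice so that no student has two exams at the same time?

3

Music, Logic, Art all conflict with each other, so at least 3 time slots are needed.
3 time slots suffice: time slot 1 → {Logic, Chemistry}; time slot 2 → {Civics, Music}; time slot 3 → {Econ, Art}. Every pair that conflicts lands in different time slots.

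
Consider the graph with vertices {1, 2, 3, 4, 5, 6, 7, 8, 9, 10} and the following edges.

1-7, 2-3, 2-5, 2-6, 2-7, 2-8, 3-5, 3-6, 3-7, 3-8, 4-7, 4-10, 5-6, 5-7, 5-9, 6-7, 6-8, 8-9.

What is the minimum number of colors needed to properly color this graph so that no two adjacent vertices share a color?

5

2, 3, 5, 6, 7 are pairwise adjacent (a clique of size 5), so at least 5 colors are needed.
5 colors suffice: color a → {7, 8, 10}; color b → {1, 2, 4, 9}; color c → {6}; color d → {5}; color e → {3}. Every edge joins two different colors.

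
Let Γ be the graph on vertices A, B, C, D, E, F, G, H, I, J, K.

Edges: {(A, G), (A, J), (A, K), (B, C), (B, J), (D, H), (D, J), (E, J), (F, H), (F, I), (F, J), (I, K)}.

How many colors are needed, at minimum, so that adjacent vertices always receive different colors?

3

The cycle A-J-F-I-K-A has odd length 5, so it cannot be 2-colored; at least 3 colors are needed.
3 colors suffice: color red → {C, G, H, I, J}; color blue → {A, B, D, E, F}; color green → {K}. Each edge has distinct colors on its endpoints.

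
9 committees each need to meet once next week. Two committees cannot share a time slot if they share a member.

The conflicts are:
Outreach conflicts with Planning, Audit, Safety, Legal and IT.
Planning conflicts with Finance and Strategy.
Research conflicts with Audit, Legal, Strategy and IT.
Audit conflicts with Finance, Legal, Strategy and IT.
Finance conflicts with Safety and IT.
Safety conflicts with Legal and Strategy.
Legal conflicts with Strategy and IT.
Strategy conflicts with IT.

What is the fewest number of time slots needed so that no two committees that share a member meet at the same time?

Research, Audit, Legal, Strategy, IT pairwise conflict, so at least 5 time slots are needed.
A valid assignment using 5 time slots: Outreach=1, Planning=2, Research=5, Audit=2, Finance=1, Safety=2, Legal=3, Strategy=1, IT=4. Each listed conflict is separated.

5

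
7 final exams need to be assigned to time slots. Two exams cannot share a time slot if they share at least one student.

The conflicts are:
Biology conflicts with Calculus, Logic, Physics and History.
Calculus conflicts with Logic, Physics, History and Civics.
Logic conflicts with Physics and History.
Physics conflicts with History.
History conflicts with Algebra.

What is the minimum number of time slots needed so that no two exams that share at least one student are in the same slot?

Biology, Calculus, Logic, Physics, History pairwise conflict, so at least 5 time slots are needed.
5 time slots suffice: time slot 1 → {Calculus, Algebra}; time slot 2 → {History, Civics}; time slot 3 → {Physics}; time slot 4 → {Biology}; time slot 5 → {Logic}. Every pair that conflicts lands in different time slots.

5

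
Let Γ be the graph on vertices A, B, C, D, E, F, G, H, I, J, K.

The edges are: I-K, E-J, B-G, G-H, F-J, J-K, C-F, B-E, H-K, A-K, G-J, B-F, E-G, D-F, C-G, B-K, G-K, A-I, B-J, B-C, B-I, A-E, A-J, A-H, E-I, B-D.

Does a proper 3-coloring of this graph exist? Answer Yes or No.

No

B, E, G, J are pairwise adjacent (a clique of size 4), so at least 4 colors are needed.
So 3 colors are not enough.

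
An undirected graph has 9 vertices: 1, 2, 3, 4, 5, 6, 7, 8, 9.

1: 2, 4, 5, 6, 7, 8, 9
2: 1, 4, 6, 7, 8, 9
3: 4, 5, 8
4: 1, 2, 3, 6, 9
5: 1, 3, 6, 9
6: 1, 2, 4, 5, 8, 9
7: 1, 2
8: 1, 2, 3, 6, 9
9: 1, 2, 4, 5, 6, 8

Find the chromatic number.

1, 2, 4, 6, 9 are pairwise adjacent (a clique of size 5), so at least 5 colors are needed.
One proper 5-coloring: 1=a, 2=c, 3=a, 4=e, 5=c, 6=b, 7=b, 8=e, 9=d. No two adjacent vertices share a color.

5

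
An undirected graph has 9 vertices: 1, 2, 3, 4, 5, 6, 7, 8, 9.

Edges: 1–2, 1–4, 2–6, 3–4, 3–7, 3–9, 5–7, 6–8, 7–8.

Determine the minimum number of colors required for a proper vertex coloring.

The cycle 1-2-6-8-7-3-4-1 has odd length 7, so it cannot be 2-colored; at least 3 colors are needed.
3 colors suffice: 1=b, 2=a, 3=b, 4=a, 5=b, 6=c, 7=a, 8=b, 9=a. Every edge joins two different colors.

3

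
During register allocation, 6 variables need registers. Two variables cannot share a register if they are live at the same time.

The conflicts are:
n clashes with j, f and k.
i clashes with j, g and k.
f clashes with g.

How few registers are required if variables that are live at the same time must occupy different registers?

3

The cycle g-f-n-j-i-g has odd length 5, so it cannot be 2-colored; at least 3 registers are needed.
3 registers suffice: register 1 → {n, i}; register 2 → {j, f, k}; register 3 → {g}. Each listed conflict is separated.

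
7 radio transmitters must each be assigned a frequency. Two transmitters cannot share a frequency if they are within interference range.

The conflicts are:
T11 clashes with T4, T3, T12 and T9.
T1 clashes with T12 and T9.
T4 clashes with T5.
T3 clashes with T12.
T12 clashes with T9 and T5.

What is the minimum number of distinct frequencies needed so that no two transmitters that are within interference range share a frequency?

3

T11, T3, T12 pairwise conflict, so at least 3 frequencies are needed.
3 frequencies suffice: frequency 1 → {T4, T12}; frequency 2 → {T11, T1, T5}; frequency 3 → {T3, T9}. Every pair that conflicts lands in different frequencies.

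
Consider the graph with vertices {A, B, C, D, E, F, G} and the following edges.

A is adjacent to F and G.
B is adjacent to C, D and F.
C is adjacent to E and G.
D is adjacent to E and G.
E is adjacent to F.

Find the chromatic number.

The cycle E-F-A-G-D-E has odd length 5, so it cannot be 2-colored; at least 3 colors are needed.
3 colors suffice: color red → {F, G}; color blue → {A, B, E}; color green → {C, D}. Each edge has distinct colors on its endpoints.

3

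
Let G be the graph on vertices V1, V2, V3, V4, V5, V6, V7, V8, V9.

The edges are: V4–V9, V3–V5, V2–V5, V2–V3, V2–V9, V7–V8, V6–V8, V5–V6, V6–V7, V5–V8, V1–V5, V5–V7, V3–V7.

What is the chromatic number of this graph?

V5, V6, V7, V8 are mutually adjacent (a clique of size 4), so at least 4 colors are needed.
4 colors suffice: V1=2, V2=2, V3=3, V4=2, V5=1, V6=4, V7=2, V8=3, V9=1. No two adjacent vertices share a color.

4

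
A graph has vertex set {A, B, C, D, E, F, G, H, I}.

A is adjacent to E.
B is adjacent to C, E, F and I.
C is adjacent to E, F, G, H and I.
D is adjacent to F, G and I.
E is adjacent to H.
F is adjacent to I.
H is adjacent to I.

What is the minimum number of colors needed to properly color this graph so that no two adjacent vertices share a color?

4

B, C, F, I are pairwise adjacent (a clique of size 4), so at least 4 colors are needed.
4 colors suffice: color 1 → {A, C, D}; color 2 → {E, G, I}; color 3 → {F, H}; color 4 → {B}. Each edge has distinct colors on its endpoints.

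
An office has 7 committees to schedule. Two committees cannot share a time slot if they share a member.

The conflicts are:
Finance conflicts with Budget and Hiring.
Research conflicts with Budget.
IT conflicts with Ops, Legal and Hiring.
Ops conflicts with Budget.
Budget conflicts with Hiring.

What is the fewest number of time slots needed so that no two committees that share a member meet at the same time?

3

Finance, Budget, Hiring pairwise conflict, so at least 3 time slots are needed.
3 time slots suffice: Finance=3, Research=2, IT=1, Ops=2, Budget=1, Legal=2, Hiring=2. No two conflicting committees share a time slot.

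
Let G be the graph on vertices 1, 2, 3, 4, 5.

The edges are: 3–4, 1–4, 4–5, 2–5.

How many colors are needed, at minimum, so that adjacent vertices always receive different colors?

4 and 5 are adjacent, so at least 2 colors are needed.
2 colors suffice: color red → {2, 4}; color blue → {1, 3, 5}. Every edge joins two different colors.

2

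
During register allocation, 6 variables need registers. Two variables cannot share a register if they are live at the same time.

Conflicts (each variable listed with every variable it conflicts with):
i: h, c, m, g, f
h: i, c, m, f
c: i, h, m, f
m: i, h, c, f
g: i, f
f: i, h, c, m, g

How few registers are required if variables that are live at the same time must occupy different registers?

5

i, h, c, m, f pairwise conflict, so at least 5 registers are needed.
5 registers suffice: register 1 → {i}; register 2 → {f}; register 3 → {c, g}; register 4 → {h}; register 5 → {m}. Each listed conflict is separated.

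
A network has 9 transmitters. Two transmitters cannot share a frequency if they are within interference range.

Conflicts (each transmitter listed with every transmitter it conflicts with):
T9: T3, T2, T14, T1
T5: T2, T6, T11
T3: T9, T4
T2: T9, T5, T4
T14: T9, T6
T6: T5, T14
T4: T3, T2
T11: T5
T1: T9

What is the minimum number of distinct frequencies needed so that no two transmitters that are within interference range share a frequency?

3

The cycle T5-T2-T9-T14-T6-T5 has odd length 5, so it cannot be 2-colored; at least 3 frequencies are needed.
3 frequencies suffice: frequency 1 → {T9, T5, T4}; frequency 2 → {T3, T2, T6, T11, T1}; frequency 3 → {T14}. No two conflicting transmitters share a frequency.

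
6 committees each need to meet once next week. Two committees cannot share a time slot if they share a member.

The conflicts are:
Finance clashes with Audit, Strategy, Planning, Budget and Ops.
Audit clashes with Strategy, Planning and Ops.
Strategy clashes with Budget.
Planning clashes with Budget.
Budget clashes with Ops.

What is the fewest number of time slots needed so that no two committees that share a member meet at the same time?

3

Finance, Budget, Ops pairwise conflict, so at least 3 time slots are needed.
Using 3 time slots: Finance=1, Audit=2, Strategy=3, Planning=3, Budget=2, Ops=3. Each listed conflict is separated.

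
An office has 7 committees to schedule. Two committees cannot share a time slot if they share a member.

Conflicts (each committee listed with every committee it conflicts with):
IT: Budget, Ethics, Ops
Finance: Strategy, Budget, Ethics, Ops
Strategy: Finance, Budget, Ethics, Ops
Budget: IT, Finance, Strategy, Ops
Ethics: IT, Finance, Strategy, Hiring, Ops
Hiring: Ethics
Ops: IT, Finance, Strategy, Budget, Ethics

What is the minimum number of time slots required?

4

Finance, Strategy, Ethics, Ops pairwise conflict, so at least 4 time slots are needed.
4 time slots suffice: time slot 1 → {Hiring, Ops}; time slot 2 → {Budget, Ethics}; time slot 3 → {IT, Strategy}; time slot 4 → {Finance}. No two conflicting committees share a time slot.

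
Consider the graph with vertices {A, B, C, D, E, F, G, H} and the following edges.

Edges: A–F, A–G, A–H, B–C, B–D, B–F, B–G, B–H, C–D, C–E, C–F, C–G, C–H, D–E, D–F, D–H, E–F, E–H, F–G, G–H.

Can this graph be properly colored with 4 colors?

The chromatic number is 4. C, D, E, F form a clique, so at least 4 colors are needed.
4 colors suffice: color 1 → {F, H}; color 2 → {A, C}; color 3 → {D, G}; color 4 → {B, E}.
That is already a proper 4-coloring.

Yes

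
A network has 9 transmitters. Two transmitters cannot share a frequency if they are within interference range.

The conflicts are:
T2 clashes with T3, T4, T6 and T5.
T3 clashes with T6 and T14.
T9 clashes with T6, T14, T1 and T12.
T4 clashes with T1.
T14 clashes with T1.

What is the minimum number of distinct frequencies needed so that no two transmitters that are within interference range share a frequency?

3

T9, T14, T1 pairwise conflict, so at least 3 frequencies are needed.
Using 3 frequencies: T2=1, T3=2, T9=1, T4=3, T6=3, T5=2, T14=3, T1=2, T12=2. Each listed conflict is separated.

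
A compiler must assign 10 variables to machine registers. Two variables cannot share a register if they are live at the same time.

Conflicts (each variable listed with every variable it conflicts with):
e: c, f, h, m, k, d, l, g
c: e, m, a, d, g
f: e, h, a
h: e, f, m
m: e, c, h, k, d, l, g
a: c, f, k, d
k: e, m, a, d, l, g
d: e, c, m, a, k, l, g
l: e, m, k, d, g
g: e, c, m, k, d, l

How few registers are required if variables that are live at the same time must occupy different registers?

e, m, k, d, l, g all conflict with each other, so at least 6 registers are needed.
6 registers suffice: register 1 → {e, a}; register 2 → {f, m}; register 3 → {h, d}; register 4 → {c, k}; register 5 → {g}; register 6 → {l}. Each listed conflict is separated.

6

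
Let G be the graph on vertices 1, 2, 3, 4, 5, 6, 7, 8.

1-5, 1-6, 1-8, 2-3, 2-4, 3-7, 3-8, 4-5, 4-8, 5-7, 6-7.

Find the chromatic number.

The cycle 8-1-5-7-3-8 has odd length 5, so it cannot be 2-colored; at least 3 colors are needed.
3 colors suffice: color red → {3, 5, 6}; color blue → {1, 4, 7}; color green → {2, 8}. Every edge joins two different colors.

3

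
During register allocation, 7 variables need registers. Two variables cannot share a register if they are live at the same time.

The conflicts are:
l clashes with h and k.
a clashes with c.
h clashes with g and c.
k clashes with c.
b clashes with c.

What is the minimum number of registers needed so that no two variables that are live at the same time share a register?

h and g conflict, so at least 2 registers are needed.
2 registers suffice: l=1, a=2, h=2, k=2, g=1, b=2, c=1. No two conflicting variables share a register.

2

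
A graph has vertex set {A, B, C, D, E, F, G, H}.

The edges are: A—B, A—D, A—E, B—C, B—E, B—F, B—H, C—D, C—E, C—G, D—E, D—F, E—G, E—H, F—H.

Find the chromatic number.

3

B, F, H are mutually adjacent, so at least 3 colors are needed.
A valid assignment using 3 colors: A=3, B=2, C=3, D=2, E=1, F=1, G=2, H=3. No two adjacent vertices share a color.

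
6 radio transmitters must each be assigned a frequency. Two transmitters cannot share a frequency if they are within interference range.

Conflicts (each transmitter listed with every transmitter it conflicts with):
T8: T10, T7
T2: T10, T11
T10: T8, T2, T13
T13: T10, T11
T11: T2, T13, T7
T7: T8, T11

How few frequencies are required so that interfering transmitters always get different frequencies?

The cycle T8-T7-T11-T2-T10-T8 has odd length 5, so it cannot be 2-colored; at least 3 frequencies are needed.
3 frequencies suffice: frequency 1 → {T10, T11}; frequency 2 → {T8, T2, T13}; frequency 3 → {T7}. Every pair that conflicts lands in different frequencies.

3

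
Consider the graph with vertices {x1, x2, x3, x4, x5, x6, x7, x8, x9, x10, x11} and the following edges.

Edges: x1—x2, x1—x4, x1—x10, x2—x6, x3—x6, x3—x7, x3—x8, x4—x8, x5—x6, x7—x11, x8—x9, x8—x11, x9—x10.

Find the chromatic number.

The cycle x10-x1-x4-x8-x9-x10 has odd length 5, so it cannot be 2-colored; at least 3 colors are needed.
3 colors suffice: color 1 → {x1, x6, x7, x8}; color 2 → {x2, x3, x4, x5, x9, x11}; color 3 → {x10}. Each edge has distinct colors on its endpoints.

3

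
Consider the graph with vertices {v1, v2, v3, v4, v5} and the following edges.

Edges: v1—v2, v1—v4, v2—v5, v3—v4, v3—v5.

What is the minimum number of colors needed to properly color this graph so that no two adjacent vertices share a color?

The cycle v2-v5-v3-v4-v1-v2 has odd length 5, so it cannot be 2-colored; at least 3 colors are needed.
3 colors suffice: color 1 → {v2, v3}; color 2 → {v4, v5}; color 3 → {v1}. Every edge joins two different colors.

3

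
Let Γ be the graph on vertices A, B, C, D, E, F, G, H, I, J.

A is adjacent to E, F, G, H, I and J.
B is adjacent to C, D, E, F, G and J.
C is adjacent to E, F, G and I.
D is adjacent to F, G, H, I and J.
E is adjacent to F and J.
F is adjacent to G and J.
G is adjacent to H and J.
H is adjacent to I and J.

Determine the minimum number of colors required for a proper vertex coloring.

B, D, F, G, J are mutually adjacent (a clique of size 5), so at least 5 colors are needed.
5 colors suffice: color red → {F, H}; color blue → {C, J}; color green → {E, G, I}; color yellow → {A, B}; color purple → {D}. Each edge has distinct colors on its endpoints.

5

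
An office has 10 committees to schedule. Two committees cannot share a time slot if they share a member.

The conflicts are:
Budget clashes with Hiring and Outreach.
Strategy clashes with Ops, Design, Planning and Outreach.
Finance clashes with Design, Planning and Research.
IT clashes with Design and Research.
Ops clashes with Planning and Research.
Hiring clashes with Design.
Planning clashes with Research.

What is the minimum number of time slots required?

Finance, Planning, Research pairwise conflict, so at least 3 time slots are needed.
3 time slots suffice: time slot 1 → {Budget, Design, Planning}; time slot 2 → {Strategy, Hiring, Research}; time slot 3 → {Finance, IT, Ops, Outreach}. Each listed conflict is separated.

3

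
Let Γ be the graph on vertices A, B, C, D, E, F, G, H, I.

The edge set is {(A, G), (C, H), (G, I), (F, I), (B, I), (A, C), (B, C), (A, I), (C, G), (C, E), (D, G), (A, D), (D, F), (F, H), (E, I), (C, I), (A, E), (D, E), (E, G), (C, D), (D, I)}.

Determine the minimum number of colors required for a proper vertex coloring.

6

A, C, D, E, G, I are pairwise adjacent (a clique of size 6), so at least 6 colors are needed.
6 colors suffice: color 1 → {C, F}; color 2 → {H, I}; color 3 → {B, D}; color 4 → {A}; color 5 → {G}; color 6 → {E}. No two adjacent vertices share a color.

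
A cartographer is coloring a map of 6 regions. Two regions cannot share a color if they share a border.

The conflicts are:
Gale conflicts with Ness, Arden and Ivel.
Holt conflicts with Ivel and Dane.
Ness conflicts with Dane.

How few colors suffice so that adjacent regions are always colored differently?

The cycle Dane-Holt-Ivel-Gale-Ness-Dane has odd length 5, so it cannot be 2-colored; at least 3 colors are needed.
3 colors suffice: color 1 → {Gale, Dane}; color 2 → {Ness, Arden, Ivel}; color 3 → {Holt}. Every pair that conflicts lands in different colors.

3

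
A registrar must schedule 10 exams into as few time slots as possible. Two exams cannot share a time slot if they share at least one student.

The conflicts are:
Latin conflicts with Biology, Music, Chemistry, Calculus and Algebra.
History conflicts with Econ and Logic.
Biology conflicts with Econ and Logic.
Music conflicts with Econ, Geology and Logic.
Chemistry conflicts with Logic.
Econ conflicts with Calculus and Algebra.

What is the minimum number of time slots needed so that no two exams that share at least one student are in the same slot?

2

Chemistry and Logic conflict, so at least 2 time slots are needed.
2 time slots suffice: time slot 1 → {Latin, Econ, Geology, Logic}; time slot 2 → {History, Biology, Music, Chemistry, Calculus, Algebra}. Every pair that conflicts lands in different time slots.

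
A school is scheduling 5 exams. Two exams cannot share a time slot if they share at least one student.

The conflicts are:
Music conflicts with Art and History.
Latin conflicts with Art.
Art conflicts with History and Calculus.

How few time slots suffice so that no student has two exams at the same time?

3

Music, Art, History are mutually in conflict, so at least 3 time slots are needed.
3 time slots suffice: time slot 1 → {Art}; time slot 2 → {Latin, History, Calculus}; time slot 3 → {Music}. Each listed conflict is separated.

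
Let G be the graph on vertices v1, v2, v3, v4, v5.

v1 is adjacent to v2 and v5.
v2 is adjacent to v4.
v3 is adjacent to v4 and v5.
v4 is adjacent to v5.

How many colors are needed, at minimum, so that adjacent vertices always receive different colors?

v3, v4, v5 are mutually adjacent, so at least 3 colors are needed.
3 colors suffice: v1=2, v2=1, v3=3, v4=2, v5=1. No two adjacent vertices share a color.

3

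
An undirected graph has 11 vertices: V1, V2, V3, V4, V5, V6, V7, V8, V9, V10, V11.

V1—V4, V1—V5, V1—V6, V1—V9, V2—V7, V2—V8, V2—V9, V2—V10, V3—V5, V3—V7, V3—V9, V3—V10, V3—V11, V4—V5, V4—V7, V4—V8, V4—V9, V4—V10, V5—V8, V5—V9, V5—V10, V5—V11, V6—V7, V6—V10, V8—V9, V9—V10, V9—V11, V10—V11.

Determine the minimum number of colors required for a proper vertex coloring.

5

V3, V5, V9, V10, V11 are pairwise adjacent (a clique of size 5), so at least 5 colors are needed.
One proper 5-coloring: V1=3, V2=2, V3=4, V4=4, V5=2, V6=2, V7=1, V8=3, V9=1, V10=3, V11=5. Each edge has distinct colors on its endpoints.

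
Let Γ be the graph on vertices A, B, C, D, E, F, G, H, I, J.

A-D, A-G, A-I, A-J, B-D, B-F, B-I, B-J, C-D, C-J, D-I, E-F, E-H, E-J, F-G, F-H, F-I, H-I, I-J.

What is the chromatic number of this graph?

E, F, H are pairwise adjacent, so at least 3 colors are needed.
3 colors suffice: A=green, B=green, C=red, D=blue, E=red, F=blue, G=red, H=green, I=red, J=blue. No two adjacent vertices share a color.

3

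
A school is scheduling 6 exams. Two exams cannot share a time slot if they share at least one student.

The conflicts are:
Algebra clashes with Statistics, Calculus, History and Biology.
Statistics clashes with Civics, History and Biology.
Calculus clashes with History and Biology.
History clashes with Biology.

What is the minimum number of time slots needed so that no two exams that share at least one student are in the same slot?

4

Algebra, Calculus, History, Biology pairwise conflict, so at least 4 time slots are needed.
4 time slots suffice: Algebra=3, Statistics=4, Civics=1, Calculus=4, History=1, Biology=2. Every pair that conflicts lands in different time slots.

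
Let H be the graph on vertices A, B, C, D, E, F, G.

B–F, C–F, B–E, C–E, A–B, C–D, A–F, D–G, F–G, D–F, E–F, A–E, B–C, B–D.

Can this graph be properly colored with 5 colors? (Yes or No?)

Yes

The chromatic number is 4. B, C, D, F form a clique, so at least 4 colors are needed.
4 colors suffice: A=yellow, B=blue, C=yellow, D=green, E=green, F=red, G=blue.
Since 5 ≥ 4, a proper 5-coloring certainly exists.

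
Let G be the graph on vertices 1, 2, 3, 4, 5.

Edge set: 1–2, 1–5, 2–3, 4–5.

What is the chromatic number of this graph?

2

4 and 5 are adjacent, so at least 2 colors are needed.
2 colors suffice: 1=b, 2=a, 3=b, 4=b, 5=a. Every edge joins two different colors.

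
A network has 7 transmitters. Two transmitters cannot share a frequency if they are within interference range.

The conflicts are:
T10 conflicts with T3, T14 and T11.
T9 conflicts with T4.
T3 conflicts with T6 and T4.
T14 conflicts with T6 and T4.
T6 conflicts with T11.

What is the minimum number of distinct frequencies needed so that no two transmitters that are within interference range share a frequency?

2

T10 and T3 conflict, so at least 2 frequencies are needed.
2 frequencies suffice: frequency 1 → {T10, T6, T4}; frequency 2 → {T9, T3, T14, T11}. No two conflicting transmitters share a frequency.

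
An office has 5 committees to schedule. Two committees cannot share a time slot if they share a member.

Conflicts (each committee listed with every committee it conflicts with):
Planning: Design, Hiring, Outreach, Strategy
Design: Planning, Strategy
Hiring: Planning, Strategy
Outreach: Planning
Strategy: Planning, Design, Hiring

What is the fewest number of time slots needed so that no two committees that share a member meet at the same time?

Planning, Design, Strategy pairwise conflict, so at least 3 time slots are needed.
A valid assignment using 3 time slots: Planning=1, Design=3, Hiring=3, Outreach=2, Strategy=2. No two conflicting committees share a time slot.

3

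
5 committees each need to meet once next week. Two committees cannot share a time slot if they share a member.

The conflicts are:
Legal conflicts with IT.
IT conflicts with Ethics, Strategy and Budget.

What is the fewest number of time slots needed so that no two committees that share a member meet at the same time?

2

IT and Strategy conflict, so at least 2 time slots are needed.
2 time slots suffice: time slot 1 → {IT}; time slot 2 → {Legal, Ethics, Strategy, Budget}. Every pair that conflicts lands in different time slots.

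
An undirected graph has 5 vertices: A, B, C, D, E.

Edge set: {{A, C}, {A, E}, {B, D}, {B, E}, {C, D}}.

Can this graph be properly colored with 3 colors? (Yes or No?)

The chromatic number is 3. The cycle B-E-A-C-D-B has odd length 5, so it cannot be 2-colored; at least 3 colors are needed.
3 colors suffice: color 1 → {A, D}; color 2 → {C, E}; color 3 → {B}.
That is already a proper 3-coloring.

Yes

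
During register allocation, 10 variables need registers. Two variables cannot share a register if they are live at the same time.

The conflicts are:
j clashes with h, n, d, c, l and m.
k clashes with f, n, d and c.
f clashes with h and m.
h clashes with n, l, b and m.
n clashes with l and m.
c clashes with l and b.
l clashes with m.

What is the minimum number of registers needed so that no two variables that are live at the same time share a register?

j, h, n, l, m all conflict with each other, so at least 5 registers are needed.
5 registers suffice: register 1 → {h, d, c}; register 2 → {j, k, b}; register 3 → {f, n}; register 4 → {m}; register 5 → {l}. Every pair that conflicts lands in different registers.

5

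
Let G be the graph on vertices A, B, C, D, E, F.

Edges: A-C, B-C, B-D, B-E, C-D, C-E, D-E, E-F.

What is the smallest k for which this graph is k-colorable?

4

B, C, D, E are mutually adjacent (a clique of size 4), so at least 4 colors are needed.
4 colors suffice: color 1 → {C, F}; color 2 → {A, E}; color 3 → {B}; color 4 → {D}. No two adjacent vertices share a color.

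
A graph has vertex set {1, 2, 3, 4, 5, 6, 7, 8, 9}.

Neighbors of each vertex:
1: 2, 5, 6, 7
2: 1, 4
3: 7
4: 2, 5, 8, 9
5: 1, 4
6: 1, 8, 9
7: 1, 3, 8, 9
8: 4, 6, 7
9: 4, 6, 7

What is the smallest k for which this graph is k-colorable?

The cycle 8-7-1-2-4-8 has odd length 5, so it cannot be 2-colored; at least 3 colors are needed.
A valid assignment using 3 colors: 1=red, 2=blue, 3=red, 4=red, 5=blue, 6=blue, 7=blue, 8=green, 9=green. Each edge has distinct colors on its endpoints.

3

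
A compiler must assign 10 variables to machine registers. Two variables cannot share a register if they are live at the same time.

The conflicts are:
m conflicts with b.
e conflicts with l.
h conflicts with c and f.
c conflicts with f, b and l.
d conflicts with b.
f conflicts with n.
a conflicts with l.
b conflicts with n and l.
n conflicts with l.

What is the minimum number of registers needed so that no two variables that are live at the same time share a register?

3

h, c, f all conflict with each other, so at least 3 registers are needed.
Using 3 registers: m=2, e=1, h=2, c=3, d=2, f=1, a=1, b=1, n=3, l=2. Each listed conflict is separated.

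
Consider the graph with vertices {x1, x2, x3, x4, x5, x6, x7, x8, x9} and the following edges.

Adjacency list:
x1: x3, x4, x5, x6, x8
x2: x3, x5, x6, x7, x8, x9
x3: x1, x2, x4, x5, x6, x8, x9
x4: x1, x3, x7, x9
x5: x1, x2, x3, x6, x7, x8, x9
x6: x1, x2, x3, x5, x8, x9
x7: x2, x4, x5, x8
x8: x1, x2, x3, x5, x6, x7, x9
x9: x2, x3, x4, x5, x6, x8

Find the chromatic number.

x2, x3, x5, x6, x8, x9 are mutually adjacent (a clique of size 6), so at least 6 colors are needed.
6 colors suffice: color 1 → {x3, x7}; color 2 → {x4, x8}; color 3 → {x5}; color 4 → {x6}; color 5 → {x1, x2}; color 6 → {x9}. Each edge has distinct colors on its endpoints.

6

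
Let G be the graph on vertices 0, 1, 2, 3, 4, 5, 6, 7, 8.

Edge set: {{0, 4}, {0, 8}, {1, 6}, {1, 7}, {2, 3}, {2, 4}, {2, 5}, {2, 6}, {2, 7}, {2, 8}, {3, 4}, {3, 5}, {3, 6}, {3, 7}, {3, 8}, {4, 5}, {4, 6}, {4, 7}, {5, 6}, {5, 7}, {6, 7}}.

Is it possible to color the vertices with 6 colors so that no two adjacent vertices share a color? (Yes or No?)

Yes

The chromatic number is 6. 2, 3, 4, 5, 6, 7 are mutually adjacent (a clique of size 6), so at least 6 colors are needed.
A valid assignment using 6 colors: 0=red, 1=red, 2=red, 3=yellow, 4=blue, 5=orange, 6=purple, 7=green, 8=blue.
That is already a proper 6-coloring.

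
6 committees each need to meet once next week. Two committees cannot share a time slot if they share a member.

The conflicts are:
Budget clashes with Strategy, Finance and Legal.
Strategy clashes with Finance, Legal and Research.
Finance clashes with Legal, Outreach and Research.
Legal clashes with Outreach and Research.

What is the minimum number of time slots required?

4

Strategy, Finance, Legal, Research all conflict with each other, so at least 4 time slots are needed.
4 time slots suffice: time slot 1 → {Legal}; time slot 2 → {Finance}; time slot 3 → {Strategy, Outreach}; time slot 4 → {Budget, Research}. Each listed conflict is separated.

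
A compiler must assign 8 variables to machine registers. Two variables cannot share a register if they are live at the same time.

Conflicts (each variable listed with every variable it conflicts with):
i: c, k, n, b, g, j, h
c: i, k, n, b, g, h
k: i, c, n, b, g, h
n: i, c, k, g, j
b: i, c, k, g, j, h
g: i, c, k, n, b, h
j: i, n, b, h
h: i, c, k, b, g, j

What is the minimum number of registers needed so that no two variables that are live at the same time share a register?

i, c, k, b, g, h are mutually in conflict, so at least 6 registers are needed.
Using 6 registers: i=1, c=4, k=5, n=2, b=3, g=6, j=4, h=2. Every pair that conflicts lands in different registers.

6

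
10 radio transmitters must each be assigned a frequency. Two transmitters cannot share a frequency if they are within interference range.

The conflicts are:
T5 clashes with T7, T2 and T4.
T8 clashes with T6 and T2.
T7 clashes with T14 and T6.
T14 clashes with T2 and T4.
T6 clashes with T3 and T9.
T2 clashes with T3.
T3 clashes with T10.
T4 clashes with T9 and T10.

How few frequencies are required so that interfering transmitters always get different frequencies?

3

The cycle T7-T5-T2-T3-T6-T7 has odd length 5, so it cannot be 2-colored; at least 3 frequencies are needed.
3 frequencies suffice: T5=2, T8=2, T7=3, T14=2, T6=1, T2=1, T3=2, T4=1, T9=2, T10=3. Every pair that conflicts lands in different frequencies.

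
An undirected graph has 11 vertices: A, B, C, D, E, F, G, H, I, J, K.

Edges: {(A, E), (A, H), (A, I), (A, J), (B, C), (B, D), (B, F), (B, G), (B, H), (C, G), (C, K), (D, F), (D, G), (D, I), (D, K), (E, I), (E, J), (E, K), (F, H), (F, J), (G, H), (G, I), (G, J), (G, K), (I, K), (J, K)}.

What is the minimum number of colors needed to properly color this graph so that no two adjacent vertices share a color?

D, G, I, K are pairwise adjacent (a clique of size 4), so at least 4 colors are needed.
4 colors suffice: A=1, B=2, C=3, D=4, E=4, F=1, G=1, H=3, I=3, J=3, K=2. No two adjacent vertices share a color.

4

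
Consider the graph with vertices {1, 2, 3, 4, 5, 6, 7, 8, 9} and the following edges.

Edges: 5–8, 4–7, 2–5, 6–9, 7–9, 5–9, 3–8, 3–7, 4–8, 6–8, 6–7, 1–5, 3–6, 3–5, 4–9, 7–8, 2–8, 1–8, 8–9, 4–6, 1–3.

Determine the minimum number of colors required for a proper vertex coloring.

4, 6, 7, 8, 9 are mutually adjacent (a clique of size 5), so at least 5 colors are needed.
A valid assignment using 5 colors: 1=green, 2=green, 3=yellow, 4=purple, 5=blue, 6=green, 7=blue, 8=red, 9=yellow. Each edge has distinct colors on its endpoints.

5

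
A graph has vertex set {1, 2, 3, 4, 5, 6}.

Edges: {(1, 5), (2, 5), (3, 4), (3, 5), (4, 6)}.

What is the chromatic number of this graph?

3 and 5 are adjacent, so at least 2 colors are needed.
2 colors suffice: color red → {4, 5}; color blue → {1, 2, 3, 6}. Every edge joins two different colors.

2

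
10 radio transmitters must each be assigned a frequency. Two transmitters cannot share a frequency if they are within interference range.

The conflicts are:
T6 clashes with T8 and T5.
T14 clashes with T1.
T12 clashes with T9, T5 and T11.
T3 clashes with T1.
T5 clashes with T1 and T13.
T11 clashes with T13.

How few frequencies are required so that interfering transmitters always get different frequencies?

T14 and T1 conflict, so at least 2 frequencies are needed.
2 frequencies suffice: T6=2, T14=1, T12=2, T8=1, T3=1, T9=1, T5=1, T1=2, T11=1, T13=2. No two conflicting transmitters share a frequency.

2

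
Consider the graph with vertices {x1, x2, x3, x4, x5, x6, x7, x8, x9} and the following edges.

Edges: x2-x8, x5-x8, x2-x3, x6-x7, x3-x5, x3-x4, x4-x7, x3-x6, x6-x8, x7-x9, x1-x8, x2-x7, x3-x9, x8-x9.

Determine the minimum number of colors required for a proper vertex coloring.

2

x2 and x8 are adjacent, so at least 2 colors are needed.
2 colors suffice: color 1 → {x3, x7, x8}; color 2 → {x1, x2, x4, x5, x6, x9}. Every edge joins two different colors.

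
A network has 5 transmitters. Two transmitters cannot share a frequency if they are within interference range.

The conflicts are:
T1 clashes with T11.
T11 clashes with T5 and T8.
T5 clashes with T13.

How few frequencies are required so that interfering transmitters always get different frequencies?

2

T5 and T13 conflict, so at least 2 frequencies are needed.
A valid assignment using 2 frequencies: T1=2, T11=1, T5=2, T13=1, T8=2. No two conflicting transmitters share a frequency.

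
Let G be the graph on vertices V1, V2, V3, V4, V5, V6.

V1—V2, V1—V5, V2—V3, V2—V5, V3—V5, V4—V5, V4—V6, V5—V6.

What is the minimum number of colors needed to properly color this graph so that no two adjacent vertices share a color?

V1, V2, V5 form a triangle, so at least 3 colors are needed.
3 colors suffice: color 1 → {V5}; color 2 → {V2, V6}; color 3 → {V1, V3, V4}. Every edge joins two different colors.

3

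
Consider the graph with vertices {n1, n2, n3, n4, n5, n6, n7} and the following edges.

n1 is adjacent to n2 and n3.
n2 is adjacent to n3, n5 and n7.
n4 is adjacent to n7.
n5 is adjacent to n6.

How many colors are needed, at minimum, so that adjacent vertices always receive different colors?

n1, n2, n3 are pairwise adjacent, so at least 3 colors are needed.
3 colors suffice: n1=3, n2=1, n3=2, n4=1, n5=2, n6=1, n7=2. Every edge joins two different colors.

3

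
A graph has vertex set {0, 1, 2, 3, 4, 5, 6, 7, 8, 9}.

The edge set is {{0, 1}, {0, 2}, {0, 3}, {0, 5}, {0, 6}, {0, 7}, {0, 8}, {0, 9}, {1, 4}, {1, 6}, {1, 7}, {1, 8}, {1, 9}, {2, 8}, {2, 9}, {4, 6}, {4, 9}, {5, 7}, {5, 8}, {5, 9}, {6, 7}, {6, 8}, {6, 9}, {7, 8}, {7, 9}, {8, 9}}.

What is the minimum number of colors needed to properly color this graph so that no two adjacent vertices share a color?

0, 1, 6, 7, 8, 9 are pairwise adjacent (a clique of size 6), so at least 6 colors are needed.
6 colors suffice: color a → {0, 4}; color b → {3, 9}; color c → {8}; color d → {1, 2, 5}; color e → {7}; color f → {6}. Each edge has distinct colors on its endpoints.

6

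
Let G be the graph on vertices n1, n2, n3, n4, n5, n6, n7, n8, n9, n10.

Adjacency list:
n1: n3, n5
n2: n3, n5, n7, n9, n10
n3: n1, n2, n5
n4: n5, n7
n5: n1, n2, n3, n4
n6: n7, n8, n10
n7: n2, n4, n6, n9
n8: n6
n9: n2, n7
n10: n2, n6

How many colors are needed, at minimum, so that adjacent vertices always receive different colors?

3

n1, n3, n5 are pairwise adjacent, so at least 3 colors are needed.
3 colors suffice: color red → {n1, n2, n4, n6}; color blue → {n5, n7, n8, n10}; color green → {n3, n9}. Each edge has distinct colors on its endpoints.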